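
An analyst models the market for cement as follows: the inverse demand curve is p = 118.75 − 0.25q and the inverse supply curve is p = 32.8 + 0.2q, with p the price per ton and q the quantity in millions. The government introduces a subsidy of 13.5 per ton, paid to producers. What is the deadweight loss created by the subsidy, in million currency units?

Inverting to q(p) form: qd = 475 − 4p; qs = 5p − 164.
Without the subsidy, 475 − 4p = 5p − 164 gives 9p = 639, so p* = 71 and q* = 191.
With a per-unit subsidy paid to producers, each receives p + 13.5 per unit sold, so supply becomes qs = 5(p + 13.5) − 164.
Solving gives q = 221 with buyers paying 63.5 and producers receiving 77 (the 13.5 wedge).
Quantity rises by |ΔQ| = |191 − 221| = 30.
DWL = ½ · t · |ΔQ| = ½ · 13.5 · 30 = 202.5.

Deadweight loss = 202.5 million.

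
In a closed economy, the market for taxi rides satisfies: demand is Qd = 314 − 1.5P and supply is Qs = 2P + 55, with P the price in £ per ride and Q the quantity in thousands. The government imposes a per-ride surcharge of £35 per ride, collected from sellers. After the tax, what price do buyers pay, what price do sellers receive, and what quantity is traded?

Before the tax: set 314 − 1.5P = 2P + 55 → P* = £74, Q* = 203.
With the tax collected from sellers, supply shifts: Qs = 2(P − 35) + 55.
New equilibrium: buyers pay £94, sellers receive £59, Q = 173. (Wedge: Pb − Ps = 35.)

Buyers pay £94; sellers receive £59; quantity = 173.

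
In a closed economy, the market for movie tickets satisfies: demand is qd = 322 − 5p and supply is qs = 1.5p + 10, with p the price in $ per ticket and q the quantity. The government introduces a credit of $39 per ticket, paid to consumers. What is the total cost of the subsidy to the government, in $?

Before the subsidy: set 322 − 5p = 1.5p + 10 → p* = $48, q* = 82.
With a per-unit subsidy paid to consumers, each effectively pays p − 39, so demand becomes qd = 322 − 5(p − 39).
New equilibrium: consumers pay $39, sellers receive $78, q = 127. (Wedge: pb − ps = −39.)
Outlay = t · Q = 39 · 127 = $4953.

Government outlay = $4953.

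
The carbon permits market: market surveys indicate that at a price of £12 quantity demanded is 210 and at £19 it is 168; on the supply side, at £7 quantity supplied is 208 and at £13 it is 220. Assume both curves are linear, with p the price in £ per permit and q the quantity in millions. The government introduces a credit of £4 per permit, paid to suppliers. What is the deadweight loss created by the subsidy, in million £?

Deadweight loss = £12 million.

Demand slope: (168 − 210)/(19 − 12) = -6, so qd = 282 − 6p.
Supply slope: (220 − 208)/(13 − 7) = 2, so qs = 2p + 194.
Without the subsidy, 282 − 6p = 2p + 194 gives 8p = 88, so p* = £11 and q* = 216.
With a per-unit subsidy paid to suppliers, each receives p + 4 per unit sold, so supply becomes qs = 2(p + 4) + 194.
Solving gives q = 222 with consumers paying £10 and suppliers receiving £14 (the £4 wedge).
Quantity rises by |ΔQ| = |216 − 222| = 6.
DWL = ½ · t · |ΔQ| = ½ · 4 · 6 = £12.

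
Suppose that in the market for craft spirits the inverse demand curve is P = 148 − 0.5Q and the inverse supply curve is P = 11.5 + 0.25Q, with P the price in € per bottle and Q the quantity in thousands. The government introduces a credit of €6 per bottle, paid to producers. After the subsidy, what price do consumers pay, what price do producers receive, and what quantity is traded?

Consumers pay €53; producers receive €59; quantity = 190.

Rewrite in direct form: Qd = 296 − 2P and Qs = 4P − 46.
Without the subsidy, 296 − 2P = 4P − 46 gives 6P = 342, so P* = €57 and Q* = 182.
With a per-unit subsidy paid to producers, each receives P + 6 per unit sold, so supply becomes Qs = 4(P + 6) − 46.
Solving gives Q = 190 with consumers paying €53 and producers receiving €59 (the €6 wedge).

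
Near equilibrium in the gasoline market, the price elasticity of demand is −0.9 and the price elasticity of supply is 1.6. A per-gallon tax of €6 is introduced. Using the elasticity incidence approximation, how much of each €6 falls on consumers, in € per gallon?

Incidence ratio: consumers' share ≈ εs / (εs + |εd|) = 1.6 / (1.6 + 0.9) = 0.64.
So consumers bear ≈ 0.64 × €6 = €3.84; producers bear €2.16.

Consumers bear ≈ €3.84 per gallon.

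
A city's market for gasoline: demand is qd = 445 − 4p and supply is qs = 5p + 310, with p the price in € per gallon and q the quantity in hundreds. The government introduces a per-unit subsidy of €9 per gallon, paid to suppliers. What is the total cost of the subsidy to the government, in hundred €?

Government outlay = €3645 hundred.

Before the subsidy: set 445 − 4p = 5p + 310 → p* = €15, q* = 385.
With a per-unit subsidy paid to suppliers, each receives p + 9 per unit sold, so supply becomes qs = 5(p + 9) + 310.
New equilibrium: consumers pay €10, suppliers receive €19, q = 405. (Wedge: pb − ps = −9.)
Outlay = t · Q = 9 · 405 = €3645.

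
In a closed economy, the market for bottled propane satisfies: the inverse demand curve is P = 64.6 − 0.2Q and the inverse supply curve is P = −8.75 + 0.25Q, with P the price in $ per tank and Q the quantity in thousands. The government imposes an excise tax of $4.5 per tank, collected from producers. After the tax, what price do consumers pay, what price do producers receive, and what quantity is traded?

Consumers pay $34; producers receive $29.5; quantity = 153.

Rewrite in direct form: Qd = 323 − 5P and Qs = 4P + 35.
Before the tax: set 323 − 5P = 4P + 35 → P* = $32, Q* = 163.
With the tax collected from producers, supply shifts: Qs = 4(P − 4.5) + 35.
Solving gives Q = 153 with consumers paying $34 and producers receiving $29.5 (the $4.5 wedge).
The less price-elastic side of the market bears the larger share of a per-unit tax.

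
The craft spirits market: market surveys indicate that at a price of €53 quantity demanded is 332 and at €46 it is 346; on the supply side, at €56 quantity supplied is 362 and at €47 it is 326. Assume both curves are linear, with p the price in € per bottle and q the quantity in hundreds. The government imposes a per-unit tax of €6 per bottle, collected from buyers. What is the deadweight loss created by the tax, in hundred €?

Deadweight loss = €24 hundred.

Demand slope: (346 − 332)/(46 − 53) = -2, so qd = 438 − 2p.
Supply slope: (326 − 362)/(47 − 56) = 4, so qs = 4p + 138.
Without the tax, 438 − 2p = 4p + 138 gives 6p = 300, so p* = €50 and q* = 338.
With the tax collected from buyers, demand (in seller-price terms) shifts: qd = 438 − 2(p + 6).
New equilibrium: buyers pay €54, suppliers receive €48, q = 330. (Wedge: pb − ps = 6.)
Quantity falls by |ΔQ| = |338 − 330| = 8.
DWL = ½ · t · |ΔQ| = ½ · 6 · 8 = €24.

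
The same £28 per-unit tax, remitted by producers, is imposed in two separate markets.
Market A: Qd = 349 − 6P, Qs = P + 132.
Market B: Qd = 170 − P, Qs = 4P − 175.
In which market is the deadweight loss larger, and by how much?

Market A: pre-tax P* = £31, Q* = 163; post-tax Q = 139; deadweight loss = £336.
Market B: pre-tax P* = £69, Q* = 101; post-tax Q = 78.6; deadweight loss = £313.6.
Difference: £336 vs £313.6 → market A is larger by £22.4.

Market A, by £22.4.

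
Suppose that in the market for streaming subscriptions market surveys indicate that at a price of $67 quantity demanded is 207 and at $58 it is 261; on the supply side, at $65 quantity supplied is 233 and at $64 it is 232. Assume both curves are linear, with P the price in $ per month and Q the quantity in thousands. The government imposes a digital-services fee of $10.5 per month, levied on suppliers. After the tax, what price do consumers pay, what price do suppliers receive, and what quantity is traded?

Demand slope: (261 − 207)/(58 − 67) = -6, so Qd = 609 − 6P.
Supply slope: (232 − 233)/(64 − 65) = 1, so Qs = P + 168.
Without the tax, 609 − 6P = P + 168 gives 7P = 441, so P* = $63 and Q* = 231.
With the tax collected from suppliers, supply shifts: Qs = (P − 10.5) + 168.
New equilibrium: consumers pay $64.5, suppliers receive $54, Q = 222. (Wedge: Pb − Ps = 10.5.)
The less price-elastic side of the market bears the larger share of a per-unit tax.

Consumers pay $64.5; suppliers receive $54; quantity = 222.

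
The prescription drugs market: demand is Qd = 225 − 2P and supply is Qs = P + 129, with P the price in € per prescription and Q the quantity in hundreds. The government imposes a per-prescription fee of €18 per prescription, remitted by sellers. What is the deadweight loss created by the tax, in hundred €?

Deadweight loss = €108 hundred.

Without the tax, 225 − 2P = P + 129 gives 3P = 96, so P* = €32 and Q* = 161.
With the tax collected from sellers, supply shifts: Qs = (P − 18) + 129.
Solving gives Q = 149 with buyers paying €38 and sellers receiving €20 (the €18 wedge).
Quantity falls by |ΔQ| = |161 − 149| = 12.
DWL = ½ · t · |ΔQ| = ½ · 18 · 12 = €108.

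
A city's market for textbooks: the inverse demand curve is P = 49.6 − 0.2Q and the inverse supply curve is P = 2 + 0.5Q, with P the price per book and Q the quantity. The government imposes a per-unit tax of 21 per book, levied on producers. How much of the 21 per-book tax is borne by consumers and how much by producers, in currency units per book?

Inverting to Q(P) form: Qd = 248 − 5P; Qs = 2P − 4.
Before the tax: set 248 − 5P = 2P − 4 → P* = 36, Q* = 68.
With the tax collected from producers, supply shifts: Qs = 2(P − 21) − 4.
New equilibrium: consumers pay 42, producers receive 21, Q = 38. (Wedge: Pb − Ps = 21.)
Burden on consumers: 6; on producers: 15. (They sum to 21.)
The less price-elastic side of the market bears the larger share of a per-unit tax.

Consumers bear 6 per book; producers bear 15 per book.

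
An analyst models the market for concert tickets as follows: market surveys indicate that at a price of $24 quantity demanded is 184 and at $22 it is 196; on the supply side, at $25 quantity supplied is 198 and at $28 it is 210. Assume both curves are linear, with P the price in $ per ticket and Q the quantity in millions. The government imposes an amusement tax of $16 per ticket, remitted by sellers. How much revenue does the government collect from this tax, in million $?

Demand slope: (196 − 184)/(22 − 24) = -6, so Qd = 328 − 6P.
Supply slope: (210 − 198)/(28 − 25) = 4, so Qs = 4P + 98.
Before the tax: set 328 − 6P = 4P + 98 → P* = $23, Q* = 190.
With the tax collected from sellers, supply shifts: Qs = 4(P − 16) + 98.
New equilibrium: consumers pay $29.4, sellers receive $13.4, Q = 151.6. (Wedge: Pb − Ps = 16.)
Revenue = t · Q = 16 · 151.6 = $2425.6.

Tax revenue = $2425.6 million.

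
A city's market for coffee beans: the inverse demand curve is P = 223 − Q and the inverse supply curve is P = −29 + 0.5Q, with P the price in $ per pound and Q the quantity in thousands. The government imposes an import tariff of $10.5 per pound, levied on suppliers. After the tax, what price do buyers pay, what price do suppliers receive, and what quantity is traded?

Buyers pay $62; suppliers receive $51.5; quantity = 161.

Rewrite in direct form: Qd = 223 − P and Qs = 2P + 58.
Without the tax, 223 − P = 2P + 58 gives 3P = 165, so P* = $55 and Q* = 168.
With the tax collected from suppliers, supply shifts: Qs = 2(P − 10.5) + 58.
Solving gives Q = 161 with buyers paying $62 and suppliers receiving $51.5 (the $10.5 wedge).
The less price-elastic side of the market bears the larger share of a per-unit tax.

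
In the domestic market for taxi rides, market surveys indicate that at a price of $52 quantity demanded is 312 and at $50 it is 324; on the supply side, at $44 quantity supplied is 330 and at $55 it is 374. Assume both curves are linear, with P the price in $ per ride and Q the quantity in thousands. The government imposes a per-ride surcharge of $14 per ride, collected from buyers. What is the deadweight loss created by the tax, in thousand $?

Deadweight loss = $235.2 thousand.

Demand slope: (324 − 312)/(50 − 52) = -6, so Qd = 624 − 6P.
Supply slope: (374 − 330)/(55 − 44) = 4, so Qs = 4P + 154.
Without the tax, 624 − 6P = 4P + 154 gives 10P = 470, so P* = $47 and Q* = 342.
With the tax collected from buyers, demand (in seller-price terms) shifts: Qd = 624 − 6(P + 14).
Solving gives Q = 308.4 with buyers paying $52.6 and sellers receiving $38.6 (the $14 wedge).
Quantity falls by |ΔQ| = |342 − 308.4| = 33.6.
DWL = ½ · t · |ΔQ| = ½ · 14 · 33.6 = $235.2.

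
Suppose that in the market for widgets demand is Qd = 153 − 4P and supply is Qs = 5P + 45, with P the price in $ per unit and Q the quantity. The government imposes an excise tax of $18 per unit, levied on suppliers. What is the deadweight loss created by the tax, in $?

Before the tax: set 153 − 4P = 5P + 45 → P* = $12, Q* = 105.
With the tax collected from suppliers, supply shifts: Qs = 5(P − 18) + 45.
Solving gives Q = 65 with buyers paying $22 and suppliers receiving $4 (the $18 wedge).
Quantity falls by |ΔQ| = |105 − 65| = 40.
DWL = ½ · t · |ΔQ| = ½ · 18 · 40 = $360.

Deadweight loss = $360.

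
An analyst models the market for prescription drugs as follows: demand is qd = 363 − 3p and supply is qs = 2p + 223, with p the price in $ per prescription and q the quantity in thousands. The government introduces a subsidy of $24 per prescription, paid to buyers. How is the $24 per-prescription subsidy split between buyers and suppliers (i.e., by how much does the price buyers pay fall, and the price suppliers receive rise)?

Before the subsidy: set 363 − 3p = 2p + 223 → p* = $28, q* = 279.
With a per-unit subsidy paid to buyers, each effectively pays p − 24, so demand becomes qd = 363 − 3(p − 24).
New equilibrium: buyers pay $18.4, suppliers receive $42.4, q = 307.8. (Wedge: pb − ps = −24.)
Gain to buyers: $9.6; to suppliers: $14.4. (They sum to $24.)

Buyers gain $9.6 per prescription; suppliers gain $14.4 per prescription.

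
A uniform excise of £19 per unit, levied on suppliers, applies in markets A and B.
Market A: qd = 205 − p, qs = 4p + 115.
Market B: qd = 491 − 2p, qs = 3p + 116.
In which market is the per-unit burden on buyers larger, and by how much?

Market A, by £3.8.

Market A: pre-tax p* = £18, q* = 187; post-tax q = 171.8; per-unit burden on buyers = £15.2.
Market B: pre-tax p* = £75, q* = 341; post-tax q = 318.2; per-unit burden on buyers = £11.4.
Difference: £15.2 vs £11.4 → market A is larger by £3.8.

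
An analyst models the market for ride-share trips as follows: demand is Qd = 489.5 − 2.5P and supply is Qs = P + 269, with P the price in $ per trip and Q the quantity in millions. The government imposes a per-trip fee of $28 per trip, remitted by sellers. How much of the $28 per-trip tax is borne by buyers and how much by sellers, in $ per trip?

Buyers bear $8 per trip; sellers bear $20 per trip.

Before the tax: set 489.5 − 2.5P = P + 269 → P* = $63, Q* = 332.
With the tax collected from sellers, supply shifts: Qs = (P − 28) + 269.
New equilibrium: buyers pay $71, sellers receive $43, Q = 312. (Wedge: Pb − Ps = 28.)
Burden on buyers: $8; on sellers: $20. (They sum to $28.)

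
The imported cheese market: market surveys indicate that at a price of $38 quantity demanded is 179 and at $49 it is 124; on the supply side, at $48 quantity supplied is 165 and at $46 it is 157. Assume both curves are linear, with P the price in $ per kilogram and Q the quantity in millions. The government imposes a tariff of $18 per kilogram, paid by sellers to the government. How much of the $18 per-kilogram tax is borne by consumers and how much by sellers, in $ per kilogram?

Demand slope: (124 − 179)/(49 − 38) = -5, so Qd = 369 − 5P.
Supply slope: (157 − 165)/(46 − 48) = 4, so Qs = 4P − 27.
Before the tax: set 369 − 5P = 4P − 27 → P* = $44, Q* = 149.
With the tax collected from sellers, supply shifts: Qs = 4(P − 18) − 27.
New equilibrium: consumers pay $52, sellers receive $34, Q = 109. (Wedge: Pb − Ps = 18.)
Burden on consumers: $8; on sellers: $10. (They sum to $18.)
The less price-elastic side of the market bears the larger share of a per-unit tax.

Consumers bear $8 per kilogram; sellers bear $10 per kilogram.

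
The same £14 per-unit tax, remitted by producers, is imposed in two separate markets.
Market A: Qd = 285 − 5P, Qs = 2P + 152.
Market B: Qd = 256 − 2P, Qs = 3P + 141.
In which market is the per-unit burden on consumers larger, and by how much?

Market A: pre-tax P* = £19, Q* = 190; post-tax Q = 170; per-unit burden on consumers = £4.
Market B: pre-tax P* = £23, Q* = 210; post-tax Q = 193.2; per-unit burden on consumers = £8.4.
Difference: £4 vs £8.4 → market B is larger by £4.4.

Market B, by £4.4.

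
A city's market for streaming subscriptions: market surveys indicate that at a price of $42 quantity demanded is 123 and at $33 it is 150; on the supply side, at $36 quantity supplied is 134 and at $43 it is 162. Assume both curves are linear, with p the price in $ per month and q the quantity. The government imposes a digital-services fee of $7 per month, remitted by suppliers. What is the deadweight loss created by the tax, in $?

Demand slope: (150 − 123)/(33 − 42) = -3, so qd = 249 − 3p.
Supply slope: (162 − 134)/(43 − 36) = 4, so qs = 4p − 10.
Before the tax: set 249 − 3p = 4p − 10 → p* = $37, q* = 138.
With the tax collected from suppliers, supply shifts: qs = 4(p − 7) − 10.
New equilibrium: buyers pay $41, suppliers receive $34, q = 126. (Wedge: pb − ps = 7.)
Quantity falls by |ΔQ| = |138 − 126| = 12.
DWL = ½ · t · |ΔQ| = ½ · 7 · 12 = $42.

Deadweight loss = $42.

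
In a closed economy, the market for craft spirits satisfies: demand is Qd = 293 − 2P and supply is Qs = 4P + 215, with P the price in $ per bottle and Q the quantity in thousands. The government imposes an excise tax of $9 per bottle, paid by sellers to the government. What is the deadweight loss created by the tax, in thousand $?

Without the tax, 293 − 2P = 4P + 215 gives 6P = 78, so P* = $13 and Q* = 267.
With the tax collected from sellers, supply shifts: Qs = 4(P − 9) + 215.
New equilibrium: buyers pay $19, sellers receive $10, Q = 255. (Wedge: Pb − Ps = 9.)
Quantity falls by |ΔQ| = |267 − 255| = 12.
DWL = ½ · t · |ΔQ| = ½ · 9 · 12 = $54.

Deadweight loss = $54 thousand.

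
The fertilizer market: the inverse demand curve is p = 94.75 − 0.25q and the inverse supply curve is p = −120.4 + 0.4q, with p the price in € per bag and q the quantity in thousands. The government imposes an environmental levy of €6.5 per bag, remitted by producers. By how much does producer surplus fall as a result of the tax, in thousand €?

Rewrite in direct form: qd = 379 − 4p and qs = 2.5p + 301.
Without the tax, 379 − 4p = 2.5p + 301 gives 6.5p = 78, so p* = €12 and q* = 331.
With the tax collected from producers, supply shifts: qs = 2.5(p − 6.5) + 301.
New equilibrium: buyers pay €14.5, producers receive €8, q = 321. (Wedge: pb − ps = 6.5.)
ΔPS is the trapezoid between Q = 321 and Q = 331 of height €4: ½ · (331 + 321) · 4 = €1304.

Producer surplus falls by €1304 thousand.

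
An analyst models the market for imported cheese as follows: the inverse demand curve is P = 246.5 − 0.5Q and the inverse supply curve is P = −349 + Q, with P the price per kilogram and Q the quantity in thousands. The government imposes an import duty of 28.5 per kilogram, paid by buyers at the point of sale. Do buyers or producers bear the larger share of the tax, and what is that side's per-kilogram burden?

Rewrite in direct form: Qd = 493 − 2P and Qs = P + 349.
Before the tax: set 493 − 2P = P + 349 → P* = 48, Q* = 397.
With the tax collected from buyers, demand (in seller-price terms) shifts: Qd = 493 − 2(P + 28.5).
New equilibrium: buyers pay 57.5, producers receive 29, Q = 378. (Wedge: Pb − Ps = 28.5.)
Per-kilogram burden: buyers 9.5, producers 19.
Producers take the larger share because supply is less price-elastic here (demand slope 2 vs supply slope 1).

Producers bear the larger share: 19 per kilogram.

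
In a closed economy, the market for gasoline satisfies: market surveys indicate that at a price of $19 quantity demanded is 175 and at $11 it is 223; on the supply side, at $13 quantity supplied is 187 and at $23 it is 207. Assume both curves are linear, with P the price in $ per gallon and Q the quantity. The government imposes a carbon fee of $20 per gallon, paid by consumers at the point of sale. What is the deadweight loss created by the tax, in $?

Demand slope: (223 − 175)/(11 − 19) = -6, so Qd = 289 − 6P.
Supply slope: (207 − 187)/(23 − 13) = 2, so Qs = 2P + 161.
Without the tax, 289 − 6P = 2P + 161 gives 8P = 128, so P* = $16 and Q* = 193.
With the tax collected from consumers, demand (in seller-price terms) shifts: Qd = 289 − 6(P + 20).
Solving gives Q = 163 with consumers paying $21 and producers receiving $1 (the $20 wedge).
Quantity falls by |ΔQ| = |193 − 163| = 30.
DWL = ½ · t · |ΔQ| = ½ · 20 · 30 = $300.

Deadweight loss = $300.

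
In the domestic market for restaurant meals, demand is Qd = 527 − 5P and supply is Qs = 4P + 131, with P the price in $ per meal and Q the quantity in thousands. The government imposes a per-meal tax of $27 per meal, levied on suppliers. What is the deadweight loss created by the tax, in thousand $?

Before the tax: set 527 − 5P = 4P + 131 → P* = $44, Q* = 307.
With the tax collected from suppliers, supply shifts: Qs = 4(P − 27) + 131.
New equilibrium: consumers pay $56, suppliers receive $29, Q = 247. (Wedge: Pb − Ps = 27.)
Quantity falls by |ΔQ| = |307 − 247| = 60.
DWL = ½ · t · |ΔQ| = ½ · 27 · 60 = $810.

Deadweight loss = $810 thousand.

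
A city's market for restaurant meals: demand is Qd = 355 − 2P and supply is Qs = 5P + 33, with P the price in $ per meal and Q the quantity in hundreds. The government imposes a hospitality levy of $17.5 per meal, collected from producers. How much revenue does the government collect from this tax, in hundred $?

Tax revenue = $4165 hundred.

Before the tax: set 355 − 2P = 5P + 33 → P* = $46, Q* = 263.
With the tax collected from producers, supply shifts: Qs = 5(P − 17.5) + 33.
Solving gives Q = 238 with consumers paying $58.5 and producers receiving $41 (the $17.5 wedge).
Revenue = t · Q = 17.5 · 238 = $4165.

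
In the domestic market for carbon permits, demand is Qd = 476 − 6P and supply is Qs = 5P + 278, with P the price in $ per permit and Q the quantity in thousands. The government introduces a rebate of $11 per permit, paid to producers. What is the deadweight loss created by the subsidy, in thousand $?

Deadweight loss = $165 thousand.

Without the subsidy, 476 − 6P = 5P + 278 gives 11P = 198, so P* = $18 and Q* = 368.
With a per-unit subsidy paid to producers, each receives P + 11 per unit sold, so supply becomes Qs = 5(P + 11) + 278.
New equilibrium: consumers pay $13, producers receive $24, Q = 398. (Wedge: Pb − Ps = −11.)
Quantity rises by |ΔQ| = |368 − 398| = 30.
DWL = ½ · t · |ΔQ| = ½ · 11 · 30 = $165.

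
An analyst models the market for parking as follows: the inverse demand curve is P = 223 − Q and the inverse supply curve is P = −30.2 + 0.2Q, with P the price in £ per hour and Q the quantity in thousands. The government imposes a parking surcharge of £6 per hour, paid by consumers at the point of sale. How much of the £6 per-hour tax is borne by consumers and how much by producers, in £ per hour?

Consumers bear £5 per hour; producers bear £1 per hour.

Rewrite in direct form: Qd = 223 − P and Qs = 5P + 151.
Without the tax, 223 − P = 5P + 151 gives 6P = 72, so P* = £12 and Q* = 211.
With the tax collected from consumers, demand (in seller-price terms) shifts: Qd = 223 − (P + 6).
New equilibrium: consumers pay £17, producers receive £11, Q = 206. (Wedge: Pb − Ps = 6.)
Burden on consumers: £5; on producers: £1. (They sum to £6.)
The less price-elastic side of the market bears the larger share of a per-unit tax.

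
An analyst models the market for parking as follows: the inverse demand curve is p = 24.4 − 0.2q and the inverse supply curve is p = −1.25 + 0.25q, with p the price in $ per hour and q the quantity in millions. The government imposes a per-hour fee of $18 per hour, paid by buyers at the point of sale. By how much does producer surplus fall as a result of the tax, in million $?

Inverting to q(p) form: qd = 122 − 5p; qs = 4p + 5.
Before the tax: set 122 − 5p = 4p + 5 → p* = $13, q* = 57.
With the tax collected from buyers, demand (in seller-price terms) shifts: qd = 122 − 5(p + 18).
New equilibrium: buyers pay $21, producers receive $3, q = 17. (Wedge: pb − ps = 18.)
ΔPS is the trapezoid between Q = 17 and Q = 57 of height $10: ½ · (57 + 17) · 10 = $370.

Producer surplus falls by $370 million.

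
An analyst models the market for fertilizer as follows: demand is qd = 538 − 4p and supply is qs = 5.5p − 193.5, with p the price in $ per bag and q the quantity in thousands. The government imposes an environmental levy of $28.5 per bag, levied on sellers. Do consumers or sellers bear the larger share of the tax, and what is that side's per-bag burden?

Consumers bear the larger share: $16.5 per bag.

Before the tax: set 538 − 4p = 5.5p − 193.5 → p* = $77, q* = 230.
With the tax collected from sellers, supply shifts: qs = 5.5(p − 28.5) − 193.5.
New equilibrium: consumers pay $93.5, sellers receive $65, q = 164. (Wedge: pb − ps = 28.5.)
Per-bag burden: consumers $16.5, sellers $12.
Consumers take the larger share because demand is less price-elastic here (demand slope 4 vs supply slope 5.5).
The less price-elastic side of the market bears the larger share of a per-unit tax.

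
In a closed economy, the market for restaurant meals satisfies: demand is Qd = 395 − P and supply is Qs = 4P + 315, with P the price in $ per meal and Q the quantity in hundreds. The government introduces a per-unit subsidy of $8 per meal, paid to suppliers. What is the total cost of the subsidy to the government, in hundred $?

Government outlay = $3083.2 hundred.

Without the subsidy, 395 − P = 4P + 315 gives 5P = 80, so P* = $16 and Q* = 379.
With a per-unit subsidy paid to suppliers, each receives P + 8 per unit sold, so supply becomes Qs = 4(P + 8) + 315.
Solving gives Q = 385.4 with buyers paying $9.6 and suppliers receiving $17.6 (the $8 wedge).
Outlay = t · Q = 8 · 385.4 = $3083.2.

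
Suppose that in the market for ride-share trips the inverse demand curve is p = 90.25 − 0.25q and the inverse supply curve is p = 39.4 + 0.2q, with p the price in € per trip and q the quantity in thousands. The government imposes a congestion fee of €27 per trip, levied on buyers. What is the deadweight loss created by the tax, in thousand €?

Inverting to q(p) form: qd = 361 − 4p; qs = 5p − 197.
Without the tax, 361 − 4p = 5p − 197 gives 9p = 558, so p* = €62 and q* = 113.
With the tax collected from buyers, demand (in seller-price terms) shifts: qd = 361 − 4(p + 27).
Solving gives q = 53 with buyers paying €77 and producers receiving €50 (the €27 wedge).
Quantity falls by |ΔQ| = |113 − 53| = 60.
DWL = ½ · t · |ΔQ| = ½ · 27 · 60 = €810.

Deadweight loss = €810 thousand.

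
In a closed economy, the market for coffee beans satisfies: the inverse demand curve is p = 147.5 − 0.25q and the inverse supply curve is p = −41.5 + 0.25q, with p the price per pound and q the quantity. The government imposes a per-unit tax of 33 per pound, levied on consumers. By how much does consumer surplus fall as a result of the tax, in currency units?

Inverting to q(p) form: qd = 590 − 4p; qs = 4p + 166.
Before the tax: set 590 − 4p = 4p + 166 → p* = 53, q* = 378.
With the tax collected from consumers, demand (in seller-price terms) shifts: qd = 590 − 4(p + 33).
Solving gives q = 312 with consumers paying 69.5 and producers receiving 36.5 (the 33 wedge).
ΔCS is the trapezoid between Q = 312 and Q = 378 of height 16.5: ½ · (378 + 312) · 16.5 = 5692.5.

Consumer surplus falls by 5692.5.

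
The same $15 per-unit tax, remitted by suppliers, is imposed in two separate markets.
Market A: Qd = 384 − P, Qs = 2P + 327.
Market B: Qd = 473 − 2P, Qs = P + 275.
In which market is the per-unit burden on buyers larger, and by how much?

Market A: pre-tax P* = $19, Q* = 365; post-tax Q = 355; per-unit burden on buyers = $10.
Market B: pre-tax P* = $66, Q* = 341; post-tax Q = 331; per-unit burden on buyers = $5.
Difference: $10 vs $5 → market A is larger by $5.

Market A, by $5.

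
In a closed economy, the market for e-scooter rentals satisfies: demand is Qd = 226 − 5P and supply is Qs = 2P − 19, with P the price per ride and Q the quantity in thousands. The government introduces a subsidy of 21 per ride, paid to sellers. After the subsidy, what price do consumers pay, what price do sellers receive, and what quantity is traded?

Without the subsidy, 226 − 5P = 2P − 19 gives 7P = 245, so P* = 35 and Q* = 51.
With a per-unit subsidy paid to sellers, each receives P + 21 per unit sold, so supply becomes Qs = 2(P + 21) − 19.
Solving gives Q = 81 with consumers paying 29 and sellers receiving 50 (the 21 wedge).

Consumers pay 29; sellers receive 50; quantity = 81.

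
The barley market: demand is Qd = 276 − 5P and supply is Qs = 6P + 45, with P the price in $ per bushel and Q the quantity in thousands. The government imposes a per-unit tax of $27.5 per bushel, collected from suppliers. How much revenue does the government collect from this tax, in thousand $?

Tax revenue = $2640 thousand.

Without the tax, 276 − 5P = 6P + 45 gives 11P = 231, so P* = $21 and Q* = 171.
With the tax collected from suppliers, supply shifts: Qs = 6(P − 27.5) + 45.
New equilibrium: buyers pay $36, suppliers receive $8.5, Q = 96. (Wedge: Pb − Ps = 27.5.)
Revenue = t · Q = 27.5 · 96 = $2640.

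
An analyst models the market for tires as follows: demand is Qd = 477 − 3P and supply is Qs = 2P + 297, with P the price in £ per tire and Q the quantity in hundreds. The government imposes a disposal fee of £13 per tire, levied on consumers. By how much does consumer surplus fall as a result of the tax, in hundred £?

Consumer surplus falls by £1878.24 hundred.

Without the tax, 477 − 3P = 2P + 297 gives 5P = 180, so P* = £36 and Q* = 369.
With the tax collected from consumers, demand (in seller-price terms) shifts: Qd = 477 − 3(P + 13).
Solving gives Q = 353.4 with consumers paying £41.2 and producers receiving £28.2 (the £13 wedge).
ΔCS is the trapezoid between Q = 353.4 and Q = 369 of height £5.2: ½ · (369 + 353.4) · 5.2 = £1878.24.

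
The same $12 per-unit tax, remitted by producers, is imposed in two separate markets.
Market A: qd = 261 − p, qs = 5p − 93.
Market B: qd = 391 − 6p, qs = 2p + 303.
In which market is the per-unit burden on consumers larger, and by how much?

Market A, by $7.

Market A: pre-tax p* = $59, q* = 202; post-tax q = 192; per-unit burden on consumers = $10.
Market B: pre-tax p* = $11, q* = 325; post-tax q = 307; per-unit burden on consumers = $3.
Difference: $10 vs $3 → market A is larger by $7.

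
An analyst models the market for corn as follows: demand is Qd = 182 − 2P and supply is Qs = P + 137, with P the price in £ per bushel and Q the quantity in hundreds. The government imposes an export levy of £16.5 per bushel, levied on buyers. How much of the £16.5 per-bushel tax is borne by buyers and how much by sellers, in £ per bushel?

Before the tax: set 182 − 2P = P + 137 → P* = £15, Q* = 152.
With the tax collected from buyers, demand (in seller-price terms) shifts: Qd = 182 − 2(P + 16.5).
Solving gives Q = 141 with buyers paying £20.5 and sellers receiving £4 (the £16.5 wedge).
Burden on buyers: £5.5; on sellers: £11. (They sum to £16.5.)
The less price-elastic side of the market bears the larger share of a per-unit tax.

Buyers bear £5.5 per bushel; sellers bear £11 per bushel.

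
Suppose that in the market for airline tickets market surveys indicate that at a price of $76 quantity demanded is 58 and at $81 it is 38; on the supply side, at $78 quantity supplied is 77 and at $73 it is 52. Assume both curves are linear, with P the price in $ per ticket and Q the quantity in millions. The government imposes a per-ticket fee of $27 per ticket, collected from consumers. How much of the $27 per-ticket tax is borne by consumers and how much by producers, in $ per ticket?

Consumers bear $15 per ticket; producers bear $12 per ticket.

Demand slope: (38 − 58)/(81 − 76) = -4, so Qd = 362 − 4P.
Supply slope: (52 − 77)/(73 − 78) = 5, so Qs = 5P − 313.
Without the tax, 362 − 4P = 5P − 313 gives 9P = 675, so P* = $75 and Q* = 62.
With the tax collected from consumers, demand (in seller-price terms) shifts: Qd = 362 − 4(P + 27).
New equilibrium: consumers pay $90, producers receive $63, Q = 2. (Wedge: Pb − Ps = 27.)
Burden on consumers: $15; on producers: $12. (They sum to $27.)
The less price-elastic side of the market bears the larger share of a per-unit tax.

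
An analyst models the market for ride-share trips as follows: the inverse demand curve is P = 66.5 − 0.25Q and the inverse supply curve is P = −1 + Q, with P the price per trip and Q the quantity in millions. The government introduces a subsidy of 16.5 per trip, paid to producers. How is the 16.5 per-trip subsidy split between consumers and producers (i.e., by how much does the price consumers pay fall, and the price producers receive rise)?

Consumers gain 3.3 per trip; producers gain 13.2 per trip.

Inverting to Q(P) form: Qd = 266 − 4P; Qs = P + 1.
Before the subsidy: set 266 − 4P = P + 1 → P* = 53, Q* = 54.
With a per-unit subsidy paid to producers, each receives P + 16.5 per unit sold, so supply becomes Qs = (P + 16.5) + 1.
Solving gives Q = 67.2 with consumers paying 49.7 and producers receiving 66.2 (the 16.5 wedge).
Gain to consumers: 3.3; to producers: 13.2. (They sum to 16.5.)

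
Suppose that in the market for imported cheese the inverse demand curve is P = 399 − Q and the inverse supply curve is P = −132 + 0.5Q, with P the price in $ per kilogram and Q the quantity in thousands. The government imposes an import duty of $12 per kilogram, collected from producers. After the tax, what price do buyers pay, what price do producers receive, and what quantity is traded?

Inverting to Q(P) form: Qd = 399 − P; Qs = 2P + 264.
Without the tax, 399 − P = 2P + 264 gives 3P = 135, so P* = $45 and Q* = 354.
With the tax collected from producers, supply shifts: Qs = 2(P − 12) + 264.
New equilibrium: buyers pay $53, producers receive $41, Q = 346. (Wedge: Pb − Ps = 12.)
The less price-elastic side of the market bears the larger share of a per-unit tax.

Buyers pay $53; producers receive $41; quantity = 346.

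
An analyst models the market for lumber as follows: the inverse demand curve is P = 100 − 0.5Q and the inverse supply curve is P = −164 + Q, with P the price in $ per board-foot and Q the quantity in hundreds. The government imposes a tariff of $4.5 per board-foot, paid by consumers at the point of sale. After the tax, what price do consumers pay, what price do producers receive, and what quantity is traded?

Consumers pay $13.5; producers receive $9; quantity = 173.

Rewrite in direct form: Qd = 200 − 2P and Qs = P + 164.
Without the tax, 200 − 2P = P + 164 gives 3P = 36, so P* = $12 and Q* = 176.
With the tax collected from consumers, demand (in seller-price terms) shifts: Qd = 200 − 2(P + 4.5).
Solving gives Q = 173 with consumers paying $13.5 and producers receiving $9 (the $4.5 wedge).
The less price-elastic side of the market bears the larger share of a per-unit tax.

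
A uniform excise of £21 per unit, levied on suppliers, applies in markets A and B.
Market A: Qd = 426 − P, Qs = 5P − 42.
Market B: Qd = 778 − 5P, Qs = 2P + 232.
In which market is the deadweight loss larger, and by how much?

Market B, by £131.25.

Market A: pre-tax P* = £78, Q* = 348; post-tax Q = 330.5; deadweight loss = £183.75.
Market B: pre-tax P* = £78, Q* = 388; post-tax Q = 358; deadweight loss = £315.
Difference: £183.75 vs £315 → market B is larger by £131.25.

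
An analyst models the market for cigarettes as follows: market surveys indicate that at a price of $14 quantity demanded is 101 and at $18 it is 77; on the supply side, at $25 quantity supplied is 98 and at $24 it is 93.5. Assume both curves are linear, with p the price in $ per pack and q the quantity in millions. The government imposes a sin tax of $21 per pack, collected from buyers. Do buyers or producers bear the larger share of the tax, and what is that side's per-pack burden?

Demand slope: (77 − 101)/(18 − 14) = -6, so qd = 185 − 6p.
Supply slope: (93.5 − 98)/(24 − 25) = 4.5, so qs = 4.5p − 14.5.
Without the tax, 185 − 6p = 4.5p − 14.5 gives 10.5p = 199.5, so p* = $19 and q* = 71.
With the tax collected from buyers, demand (in seller-price terms) shifts: qd = 185 − 6(p + 21).
New equilibrium: buyers pay $28, producers receive $7, q = 17. (Wedge: pb − ps = 21.)
Per-pack burden: buyers $9, producers $12.
Producers take the larger share because supply is less price-elastic here (demand slope 6 vs supply slope 4.5).

Producers bear the larger share: $12 per pack.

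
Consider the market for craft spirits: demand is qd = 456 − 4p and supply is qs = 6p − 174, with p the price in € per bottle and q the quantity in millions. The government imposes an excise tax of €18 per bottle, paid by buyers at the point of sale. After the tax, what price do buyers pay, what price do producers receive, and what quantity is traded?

Before the tax: set 456 − 4p = 6p − 174 → p* = €63, q* = 204.
With the tax collected from buyers, demand (in seller-price terms) shifts: qd = 456 − 4(p + 18).
New equilibrium: buyers pay €73.8, producers receive €55.8, q = 160.8. (Wedge: pb − ps = 18.)
The less price-elastic side of the market bears the larger share of a per-unit tax.

Buyers pay €73.8; producers receive €55.8; quantity = 160.8.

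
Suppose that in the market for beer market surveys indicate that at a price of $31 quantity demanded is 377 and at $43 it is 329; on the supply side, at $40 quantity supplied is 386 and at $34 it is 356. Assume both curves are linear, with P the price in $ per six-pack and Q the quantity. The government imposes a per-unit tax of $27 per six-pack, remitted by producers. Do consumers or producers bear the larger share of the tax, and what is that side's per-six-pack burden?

Demand slope: (329 − 377)/(43 − 31) = -4, so Qd = 501 − 4P.
Supply slope: (356 − 386)/(34 − 40) = 5, so Qs = 5P + 186.
Without the tax, 501 − 4P = 5P + 186 gives 9P = 315, so P* = $35 and Q* = 361.
With the tax collected from producers, supply shifts: Qs = 5(P − 27) + 186.
New equilibrium: consumers pay $50, producers receive $23, Q = 301. (Wedge: Pb − Ps = 27.)
Per-six-pack burden: consumers $15, producers $12.
Consumers take the larger share because demand is less price-elastic here (demand slope 4 vs supply slope 5).
The less price-elastic side of the market bears the larger share of a per-unit tax.

Consumers bear the larger share: $15 per six-pack.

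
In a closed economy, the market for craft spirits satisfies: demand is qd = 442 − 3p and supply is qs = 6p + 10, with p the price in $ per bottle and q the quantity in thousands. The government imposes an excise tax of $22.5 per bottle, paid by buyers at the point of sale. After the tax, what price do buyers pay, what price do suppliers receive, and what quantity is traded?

Without the tax, 442 − 3p = 6p + 10 gives 9p = 432, so p* = $48 and q* = 298.
With the tax collected from buyers, demand (in seller-price terms) shifts: qd = 442 − 3(p + 22.5).
New equilibrium: buyers pay $63, suppliers receive $40.5, q = 253. (Wedge: pb − ps = 22.5.)

Buyers pay $63; suppliers receive $40.5; quantity = 253.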